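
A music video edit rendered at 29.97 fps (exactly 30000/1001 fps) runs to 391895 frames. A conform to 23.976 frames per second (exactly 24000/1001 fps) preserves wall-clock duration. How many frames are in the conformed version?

313516 frames

Target frames = source frames × (target rate / source rate) = 391895 × (24000/1001)/(30000/1001) = 391895 × 4/5 = 313516.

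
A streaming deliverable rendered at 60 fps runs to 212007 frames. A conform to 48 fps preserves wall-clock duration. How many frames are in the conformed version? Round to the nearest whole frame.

Frames at target rate = 212007 × (48) / (60) = 848028/5 ≈ 169605.600.
Nearest whole frame: 169606.

169606 frames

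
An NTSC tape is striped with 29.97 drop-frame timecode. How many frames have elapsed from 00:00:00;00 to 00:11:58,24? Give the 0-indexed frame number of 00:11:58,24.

Complete 10-minute blocks: 1, each 17982 frames → 17982.
Remaining 1 whole minute in the current block: 1800 + 0 × 1798 = 1800 frames.
Within the current minute: 58 × 30 + 24 − 2 = 1762 (labels ;00/;01 skipped at this minute). Total = 17982 + 1800 + 1762 = 21544.

21544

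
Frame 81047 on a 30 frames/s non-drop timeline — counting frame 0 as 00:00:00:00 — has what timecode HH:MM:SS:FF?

81047 ÷ 30 = 2701 full seconds, remainder 17 frames.
2701 s = 0 h 45 min 1 s.
Timecode: 00:45:01:17.

00:45:01:17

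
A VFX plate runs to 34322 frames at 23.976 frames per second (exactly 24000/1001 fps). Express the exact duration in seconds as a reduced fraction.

17178161/12000 seconds

Running time = 34322 ÷ (24000/1001) = 34322 × 1001/24000 = 17178161/12000 s.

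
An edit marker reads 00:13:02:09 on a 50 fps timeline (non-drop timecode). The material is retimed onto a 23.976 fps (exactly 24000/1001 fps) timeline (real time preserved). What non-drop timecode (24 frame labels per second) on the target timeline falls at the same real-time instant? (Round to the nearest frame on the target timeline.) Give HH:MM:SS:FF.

Source frame index: (0×3600 + 13×60 + 2) × 50 + 9 = 39109.
Real time: 39109 / (50) = 39109/50 s.
Target frame: (39109/50) × (24000/1001) = 2681760/143 ≈ 18753.566 → 18754.
At 24 labels/s: frame 18754 → 00:13:01:10.

00:13:01:10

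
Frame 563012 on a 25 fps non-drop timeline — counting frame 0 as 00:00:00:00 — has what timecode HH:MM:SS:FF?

563012 ÷ 25 = 22520 full seconds, remainder 12 frames.
22520 s = 6 h 15 min 20 s.
Timecode: 06:15:20:12.

06:15:20:12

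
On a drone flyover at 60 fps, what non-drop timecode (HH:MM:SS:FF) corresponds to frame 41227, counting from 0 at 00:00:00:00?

41227 ÷ 60 = 687 full seconds, remainder 7 frames.
687 s = 0 h 11 min 27 s.
Timecode: 00:11:27:07.

00:11:27:07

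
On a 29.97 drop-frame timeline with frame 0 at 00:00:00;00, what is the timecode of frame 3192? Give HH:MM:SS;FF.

Each 10-minute DF block holds 10 × 60 × 30 − 9 × 2 = 17982 frames. 3192 ÷ 17982 → 0 full blocks, remainder 3192.
Within the partial block the first minute is 1800 frames and each further minute 1798, so 1 further minute boundary passed. Total skipped labels = 18 × 0 + 2 × 1 = 2.
Non-drop label index = 3192 + 2 = 3194; at 30 labels/s that is 00:01:46:14, i.e. DF 00:01:46;14.

00:01:46;14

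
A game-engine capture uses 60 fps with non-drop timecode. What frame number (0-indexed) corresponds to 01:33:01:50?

334910

Total seconds to the label: (1 × 3600 + 33 × 60 + 1) = 5581.
Frame index = 5581 × 60 + 50 = 334910.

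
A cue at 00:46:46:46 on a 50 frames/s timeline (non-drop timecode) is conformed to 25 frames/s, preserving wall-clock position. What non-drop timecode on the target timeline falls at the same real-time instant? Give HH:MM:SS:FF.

00:46:46:23

Source frame index: (0×3600 + 46×60 + 46) × 50 + 46 = 140346.
Real time: 140346 / (50) = 70173/25 s.
Target frame: (70173/25) × (25) = 70173.
At 25 labels/s: frame 70173 → 00:46:46:23.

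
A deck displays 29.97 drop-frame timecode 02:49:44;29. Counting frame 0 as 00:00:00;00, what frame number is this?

305243

As if non-drop at 30 labels/s: (2 × 3600 + 49 × 60 + 44) × 30 + 29 = 305549.
Minute boundaries passed: 169; those not divisible by 10: 169 − 16 = 153; dropped labels = 2 × 153 = 306.
Actual frame index = 305549 − 306 = 305243.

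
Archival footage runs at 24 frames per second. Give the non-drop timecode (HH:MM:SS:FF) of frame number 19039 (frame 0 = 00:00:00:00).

00:13:13:07

19039 ÷ 24 = 793 full seconds, remainder 7 frames.
793 s = 0 h 13 min 13 s.
Timecode: 00:13:13:07.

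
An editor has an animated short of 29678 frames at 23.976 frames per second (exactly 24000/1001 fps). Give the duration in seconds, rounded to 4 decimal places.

1237.8199 seconds

Running time = 29678 × 1001/24000 = 14853839/12000 s ≈ 1237.8199 s.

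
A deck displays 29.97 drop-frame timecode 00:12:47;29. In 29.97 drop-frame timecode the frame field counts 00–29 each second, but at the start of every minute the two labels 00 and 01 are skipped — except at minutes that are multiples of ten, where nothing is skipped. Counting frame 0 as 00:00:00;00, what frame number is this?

As if non-drop at 30 labels/s: (0 × 3600 + 12 × 60 + 47) × 30 + 29 = 23039.
Minute boundaries passed: 12; those not divisible by 10: 12 − 1 = 11; dropped labels = 2 × 11 = 22.
Actual frame index = 23039 − 22 = 23017.

23017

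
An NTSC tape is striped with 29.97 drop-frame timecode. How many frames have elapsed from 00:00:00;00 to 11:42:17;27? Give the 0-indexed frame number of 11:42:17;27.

1262873

As if non-drop at 30 labels/s: (11 × 3600 + 42 × 60 + 17) × 30 + 27 = 1264137.
Minute boundaries passed: 702; those not divisible by 10: 702 − 70 = 632; dropped labels = 2 × 632 = 1264.
Actual frame index = 1264137 − 1264 = 1262873.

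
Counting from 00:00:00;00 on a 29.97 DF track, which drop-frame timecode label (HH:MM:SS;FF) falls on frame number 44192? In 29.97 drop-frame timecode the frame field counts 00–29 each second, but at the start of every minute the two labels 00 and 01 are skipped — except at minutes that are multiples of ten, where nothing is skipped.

00:24:34;16

Each 10-minute DF block holds 10 × 60 × 30 − 9 × 2 = 17982 frames. 44192 ÷ 17982 → 2 full blocks, remainder 8228.
Within the partial block the first minute is 1800 frames and each further minute 1798, so 4 further minute boundaries passed. Total skipped labels = 18 × 2 + 2 × 4 = 44.
Non-drop label index = 44192 + 44 = 44236; at 30 labels/s that is 00:24:34:16, i.e. DF 00:24:34;16.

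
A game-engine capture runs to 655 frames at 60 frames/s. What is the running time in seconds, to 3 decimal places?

10.917 seconds

Running time = 655 × 1/60 = 131/12 s ≈ 10.917 s.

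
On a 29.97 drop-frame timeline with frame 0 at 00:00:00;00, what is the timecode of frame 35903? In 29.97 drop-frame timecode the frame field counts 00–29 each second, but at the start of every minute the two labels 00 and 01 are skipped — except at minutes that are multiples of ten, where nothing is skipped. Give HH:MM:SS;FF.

Ten DF minutes hold 17982 frames, so frame 35903 lies in block 1 (frames 17982–35963) with 17921 frames into that block.
The block's first minute is 1800 frames and the rest 1798 each; 17921 frames reaches minute 9, so 1 × 18 + 9 × 2 = 36 labels have been skipped so far.
Adding those back, label number 35903 + 36 = 35939 at 30 labels/s is 1197 s + 29 f = 0 h 19 min 57 s frame 29, i.e. 00:19:57;29.

00:19:57;29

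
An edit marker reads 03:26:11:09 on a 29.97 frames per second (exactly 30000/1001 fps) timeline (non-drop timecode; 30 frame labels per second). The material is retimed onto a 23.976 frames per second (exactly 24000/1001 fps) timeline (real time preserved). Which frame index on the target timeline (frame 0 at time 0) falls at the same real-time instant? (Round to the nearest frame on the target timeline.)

frame 296911

Source frame index: (3×3600 + 26×60 + 11) × 30 + 9 = 371139.
Real time: 371139 / (30000/1001) = 123836713/10000 s.
Target frame: (123836713/10000) × (24000/1001) = 1484556/5 ≈ 296911.200 → 296911.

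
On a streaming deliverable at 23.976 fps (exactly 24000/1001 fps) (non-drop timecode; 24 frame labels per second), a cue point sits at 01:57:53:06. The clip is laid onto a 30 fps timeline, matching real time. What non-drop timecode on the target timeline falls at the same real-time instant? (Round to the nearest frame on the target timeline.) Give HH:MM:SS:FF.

Source frame index: (1×3600 + 57×60 + 53) × 24 + 6 = 169758.
Real time: 169758 / (24000/1001) = 28321293/4000 s.
Target frame: (28321293/4000) × (30) = 84963879/400 ≈ 212409.698 → 212410.
At 30 labels/s: frame 212410 → 01:58:00:10.

01:58:00:10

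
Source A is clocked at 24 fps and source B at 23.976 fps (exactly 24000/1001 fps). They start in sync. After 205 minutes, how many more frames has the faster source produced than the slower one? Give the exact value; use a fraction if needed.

205 min = 12300 s.
A emits 24 × 12300 = 295200 frames; B emits 24000/1001 × 12300 = 295200000/1001.
Difference = 295200/1001 frames (≈ 294.9051); B is behind A.

295200/1001 frames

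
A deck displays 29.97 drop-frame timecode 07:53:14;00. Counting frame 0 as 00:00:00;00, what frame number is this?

850968

As if non-drop at 30 labels/s: (7 × 3600 + 53 × 60 + 14) × 30 + 0 = 851820.
Minute boundaries passed: 473; those not divisible by 10: 473 − 47 = 426; dropped labels = 2 × 426 = 852.
Actual frame index = 851820 − 852 = 850968.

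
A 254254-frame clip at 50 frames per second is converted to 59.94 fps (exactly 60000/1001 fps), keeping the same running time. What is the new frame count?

Target frames = source frames × (target rate / source rate) = 254254 × (60000/1001)/(50) = 254254 × 1200/1001 = 304800.

304800 frames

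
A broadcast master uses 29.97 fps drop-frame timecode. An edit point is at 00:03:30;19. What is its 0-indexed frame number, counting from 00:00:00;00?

6313

As if non-drop at 30 labels/s: (0 × 3600 + 3 × 60 + 30) × 30 + 19 = 6319.
Minute boundaries passed: 3; those not divisible by 10: 3 − 0 = 3; dropped labels = 2 × 3 = 6.
Actual frame index = 6319 − 6 = 6313.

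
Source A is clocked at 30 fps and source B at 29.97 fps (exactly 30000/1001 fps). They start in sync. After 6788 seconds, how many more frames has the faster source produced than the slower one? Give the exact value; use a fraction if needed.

203640/1001 frames

A emits 30 × 6788 = 203640 frames; B emits 30000/1001 × 6788 = 203640000/1001.
Difference = 203640/1001 frames (≈ 203.4366); B is behind A.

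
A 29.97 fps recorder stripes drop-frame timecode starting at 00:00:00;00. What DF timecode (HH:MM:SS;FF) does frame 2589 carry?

00:01:26;11

Each 10-minute DF block holds 10 × 60 × 30 − 9 × 2 = 17982 frames. 2589 ÷ 17982 → 0 full blocks, remainder 2589.
Within the partial block the first minute is 1800 frames and each further minute 1798, so 1 further minute boundary passed. Total skipped labels = 18 × 0 + 2 × 1 = 2.
Non-drop label index = 2589 + 2 = 2591; at 30 labels/s that is 00:01:26:11, i.e. DF 00:01:26;11.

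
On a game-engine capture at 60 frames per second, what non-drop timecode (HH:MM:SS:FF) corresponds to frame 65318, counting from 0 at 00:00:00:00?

65318 ÷ 60 = 1088 full seconds, remainder 38 frames.
1088 s = 0 h 18 min 8 s.
Timecode: 00:18:08:38.

00:18:08:38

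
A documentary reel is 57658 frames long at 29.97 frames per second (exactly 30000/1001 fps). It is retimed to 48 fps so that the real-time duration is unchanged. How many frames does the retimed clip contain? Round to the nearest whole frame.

92345 frames

Frames at target rate = 57658 × (48) / (30000/1001) = 57715658/625 ≈ 92345.053.
Nearest whole frame: 92345.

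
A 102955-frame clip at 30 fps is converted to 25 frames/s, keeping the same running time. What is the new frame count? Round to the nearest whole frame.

Frames at target rate = 102955 × (25) / (30) = 514775/6 ≈ 85795.833.
Nearest whole frame: 85796.

85796 frames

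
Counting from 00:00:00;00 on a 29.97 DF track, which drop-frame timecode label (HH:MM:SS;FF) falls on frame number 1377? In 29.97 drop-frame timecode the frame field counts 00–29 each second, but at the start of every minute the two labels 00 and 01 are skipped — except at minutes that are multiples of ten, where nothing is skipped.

00:00:45;27

Each 10-minute DF block holds 10 × 60 × 30 − 9 × 2 = 17982 frames. 1377 ÷ 17982 → 0 full blocks, remainder 1377.
Within the partial block the first minute is 1800 frames and each further minute 1798, so 0 further minute boundaries passed. Total skipped labels = 18 × 0 + 2 × 0 = 0.
Non-drop label index = 1377 + 0 = 1377; at 30 labels/s that is 00:00:45:27, i.e. DF 00:00:45;27.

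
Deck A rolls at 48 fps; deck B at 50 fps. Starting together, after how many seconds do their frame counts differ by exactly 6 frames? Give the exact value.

The gap grows by |50 − 48| = 2 frames per second.
Time for a 6-frame gap: 6 ÷ (2) = 3 s.

3 seconds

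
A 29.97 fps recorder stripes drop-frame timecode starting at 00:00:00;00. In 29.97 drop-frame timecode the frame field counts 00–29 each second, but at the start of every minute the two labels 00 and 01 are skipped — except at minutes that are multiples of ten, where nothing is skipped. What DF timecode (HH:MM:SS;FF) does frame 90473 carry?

Ten DF minutes hold 17982 frames, so frame 90473 lies in block 5 (frames 89910–107891) with 563 frames into that block.
The block's first minute is 1800 frames and the rest 1798 each; 563 frames reaches minute 0, so 5 × 18 + 0 × 2 = 90 labels have been skipped so far.
Adding those back, label number 90473 + 90 = 90563 at 30 labels/s is 3018 s + 23 f = 0 h 50 min 18 s frame 23, i.e. 00:50:18;23.

00:50:18;23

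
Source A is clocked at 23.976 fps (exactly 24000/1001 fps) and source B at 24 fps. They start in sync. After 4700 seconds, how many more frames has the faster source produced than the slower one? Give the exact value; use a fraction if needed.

A emits 24000/1001 × 4700 = 112800000/1001 frames; B emits 24 × 4700 = 112800.
Difference = 112800/1001 frames (≈ 112.6873); B is ahead of A.

112800/1001 frames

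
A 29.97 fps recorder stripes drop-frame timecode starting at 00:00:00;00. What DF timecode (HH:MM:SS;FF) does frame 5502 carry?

00:03:03;18

Ten DF minutes hold 17982 frames, so frame 5502 lies in block 0 (frames 0–17981) with 5502 frames into that block.
The block's first minute is 1800 frames and the rest 1798 each; 5502 frames reaches minute 3, so 0 × 18 + 3 × 2 = 6 labels have been skipped so far.
Adding those back, label number 5502 + 6 = 5508 at 30 labels/s is 183 s + 18 f = 0 h 3 min 3 s frame 18, i.e. 00:03:03;18.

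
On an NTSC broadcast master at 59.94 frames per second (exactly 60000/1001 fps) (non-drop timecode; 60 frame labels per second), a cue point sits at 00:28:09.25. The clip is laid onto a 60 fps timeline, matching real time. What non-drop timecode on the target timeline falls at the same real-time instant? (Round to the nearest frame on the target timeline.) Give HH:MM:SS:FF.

Source frame index: (0×3600 + 28×60 + 9) × 60 + 25 = 101365.
Real time: 101365 / (60000/1001) = 20293273/12000 s.
Target frame: (20293273/12000) × (60) = 20293273/200 ≈ 101466.365 → 101466.
At 60 labels/s: frame 101466 → 00:28:11:06.

00:28:11:06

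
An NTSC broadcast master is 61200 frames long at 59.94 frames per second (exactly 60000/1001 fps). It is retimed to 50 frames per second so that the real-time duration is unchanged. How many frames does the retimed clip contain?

Target frames = source frames × (target rate / source rate) = 61200 × (50)/(60000/1001) = 61200 × 1001/1200 = 51051.

51051 frames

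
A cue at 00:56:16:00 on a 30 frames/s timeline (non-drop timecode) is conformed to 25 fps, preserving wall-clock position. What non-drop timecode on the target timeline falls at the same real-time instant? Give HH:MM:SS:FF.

00:56:16:00

Source frame index: (0×3600 + 56×60 + 16) × 30 + 0 = 101280.
Real time: 101280 / (30) = 3376 s.
Target frame: (3376) × (25) = 84400.
At 25 labels/s: frame 84400 → 00:56:16:00.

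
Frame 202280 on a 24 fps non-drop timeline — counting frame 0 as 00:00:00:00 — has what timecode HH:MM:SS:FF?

202280 ÷ 24 = 8428 full seconds, remainder 8 frames.
8428 s = 2 h 20 min 28 s.
Timecode: 02:20:28:08.

02:20:28:08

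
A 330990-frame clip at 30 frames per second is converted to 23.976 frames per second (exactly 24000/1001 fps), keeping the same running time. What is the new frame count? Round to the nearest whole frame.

Frames at target rate = 330990 × (24000/1001) / (30) = 24072000/91 ≈ 264527.473.
Nearest whole frame: 264527.

264527 frames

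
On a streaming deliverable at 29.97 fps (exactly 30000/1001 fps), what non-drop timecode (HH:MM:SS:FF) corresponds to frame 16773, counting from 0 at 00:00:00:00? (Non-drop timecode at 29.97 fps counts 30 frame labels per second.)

16773 ÷ 30 = 559 full seconds, remainder 3 frames.
559 s = 0 h 9 min 19 s.
Timecode: 00:09:19:03.

00:09:19:03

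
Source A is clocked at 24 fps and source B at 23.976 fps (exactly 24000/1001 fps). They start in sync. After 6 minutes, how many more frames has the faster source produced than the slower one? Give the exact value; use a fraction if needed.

8640/1001 frames

6 min = 360 s.
A emits 24 × 360 = 8640 frames; B emits 24000/1001 × 360 = 8640000/1001.
Difference = 8640/1001 frames (≈ 8.6314); B is behind A.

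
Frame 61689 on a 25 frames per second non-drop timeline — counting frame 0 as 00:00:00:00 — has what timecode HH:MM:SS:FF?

00:41:07:14

61689 ÷ 25 = 2467 full seconds, remainder 14 frames.
2467 s = 0 h 41 min 7 s.
Timecode: 00:41:07:14.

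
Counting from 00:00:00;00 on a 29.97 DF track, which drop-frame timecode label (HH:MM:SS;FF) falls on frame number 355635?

Ten DF minutes hold 17982 frames, so frame 355635 lies in block 19 (frames 341658–359639) with 13977 frames into that block.
The block's first minute is 1800 frames and the rest 1798 each; 13977 frames reaches minute 7, so 19 × 18 + 7 × 2 = 356 labels have been skipped so far.
Adding those back, label number 355635 + 356 = 355991 at 30 labels/s is 11866 s + 11 f = 3 h 17 min 46 s frame 11, i.e. 03:17:46;11.

03:17:46;11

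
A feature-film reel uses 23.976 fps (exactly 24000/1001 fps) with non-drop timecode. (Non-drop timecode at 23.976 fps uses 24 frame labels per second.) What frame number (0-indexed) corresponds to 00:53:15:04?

frame 76684

Total seconds to the label: (0 × 3600 + 53 × 60 + 15) = 3195.
Frame index = 3195 × 24 + 4 = 76684.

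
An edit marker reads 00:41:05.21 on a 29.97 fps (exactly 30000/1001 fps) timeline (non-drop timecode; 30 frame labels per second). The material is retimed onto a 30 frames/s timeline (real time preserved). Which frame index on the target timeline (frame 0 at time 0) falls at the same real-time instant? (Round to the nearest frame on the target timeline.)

Source frame index: (0×3600 + 41×60 + 5) × 30 + 21 = 73971.
Real time: 73971 / (30000/1001) = 24681657/10000 s.
Target frame: (24681657/10000) × (30) = 74044971/1000 ≈ 74044.971 → 74045.

frame 74045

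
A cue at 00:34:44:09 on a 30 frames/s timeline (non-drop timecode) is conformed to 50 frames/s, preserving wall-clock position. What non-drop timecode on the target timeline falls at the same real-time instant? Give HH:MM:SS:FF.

00:34:44:15

Source frame index: (0×3600 + 34×60 + 44) × 30 + 9 = 62529.
Real time: 62529 / (30) = 20843/10 s.
Target frame: (20843/10) × (50) = 104215.
At 50 labels/s: frame 104215 → 00:34:44:15.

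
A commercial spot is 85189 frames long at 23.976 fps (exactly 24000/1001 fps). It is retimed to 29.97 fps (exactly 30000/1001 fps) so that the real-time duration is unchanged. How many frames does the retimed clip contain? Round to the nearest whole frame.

106486 frames

Frames at target rate = 85189 × (30000/1001) / (24000/1001) = 425945/4 ≈ 106486.250.
Nearest whole frame: 106486.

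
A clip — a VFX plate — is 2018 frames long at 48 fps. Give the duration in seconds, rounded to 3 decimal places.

Running time = 2018 × 1/48 = 1009/24 s ≈ 42.042 s.

42.042 seconds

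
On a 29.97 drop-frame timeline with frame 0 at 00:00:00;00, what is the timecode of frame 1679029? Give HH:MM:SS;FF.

15:33:43;19

Each 10-minute DF block holds 10 × 60 × 30 − 9 × 2 = 17982 frames. 1679029 ÷ 17982 → 93 full blocks, remainder 6703.
Within the partial block the first minute is 1800 frames and each further minute 1798, so 3 further minute boundaries passed. Total skipped labels = 18 × 93 + 2 × 3 = 1680.
Non-drop label index = 1679029 + 1680 = 1680709; at 30 labels/s that is 15:33:43:19, i.e. DF 15:33:43;19.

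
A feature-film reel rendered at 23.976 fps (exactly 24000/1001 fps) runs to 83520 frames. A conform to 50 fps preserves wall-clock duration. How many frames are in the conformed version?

174174 frames

Target frames = source frames × (target rate / source rate) = 83520 × (50)/(24000/1001) = 83520 × 1001/480 = 174174.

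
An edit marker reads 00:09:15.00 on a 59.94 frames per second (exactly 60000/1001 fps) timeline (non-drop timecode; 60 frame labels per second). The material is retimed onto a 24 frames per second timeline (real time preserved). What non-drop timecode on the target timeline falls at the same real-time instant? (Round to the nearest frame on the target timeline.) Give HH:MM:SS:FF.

Source frame index: (0×3600 + 9×60 + 15) × 60 + 0 = 33300.
Real time: 33300 / (60000/1001) = 111111/200 s.
Target frame: (111111/200) × (24) = 333333/25 ≈ 13333.320 → 13333.
At 24 labels/s: frame 13333 → 00:09:15:13.

00:09:15:13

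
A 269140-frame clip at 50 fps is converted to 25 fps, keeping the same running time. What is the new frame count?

Target frames = source frames × (target rate / source rate) = 269140 × (25)/(50) = 269140 × 1/2 = 134570.

134570 frames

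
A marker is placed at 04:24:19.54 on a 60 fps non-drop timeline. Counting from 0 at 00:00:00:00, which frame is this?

Total seconds to the label: (4 × 3600 + 24 × 60 + 19) = 15859.
Frame index = 15859 × 60 + 54 = 951594.

951594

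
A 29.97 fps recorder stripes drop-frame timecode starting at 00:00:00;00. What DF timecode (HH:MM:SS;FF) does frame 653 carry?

Ten DF minutes hold 17982 frames, so frame 653 lies in block 0 (frames 0–17981) with 653 frames into that block.
The block's first minute is 1800 frames and the rest 1798 each; 653 frames reaches minute 0, so 0 × 18 + 0 × 2 = 0 labels have been skipped so far.
Adding those back, label number 653 + 0 = 653 at 30 labels/s is 21 s + 23 f = 0 h 0 min 21 s frame 23, i.e. 00:00:21;23.

00:00:21;23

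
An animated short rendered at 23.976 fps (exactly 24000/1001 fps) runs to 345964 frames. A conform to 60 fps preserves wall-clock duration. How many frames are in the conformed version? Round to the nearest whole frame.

865775 frames

Frames at target rate = 345964 × (60) / (24000/1001) = 86577491/100 ≈ 865774.910.
Nearest whole frame: 865775.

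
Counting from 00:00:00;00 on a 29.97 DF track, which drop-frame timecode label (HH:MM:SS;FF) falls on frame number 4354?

Ten DF minutes hold 17982 frames, so frame 4354 lies in block 0 (frames 0–17981) with 4354 frames into that block.
The block's first minute is 1800 frames and the rest 1798 each; 4354 frames reaches minute 2, so 0 × 18 + 2 × 2 = 4 labels have been skipped so far.
Adding those back, label number 4354 + 4 = 4358 at 30 labels/s is 145 s + 8 f = 0 h 2 min 25 s frame 8, i.e. 00:02:25;08.

00:02:25;08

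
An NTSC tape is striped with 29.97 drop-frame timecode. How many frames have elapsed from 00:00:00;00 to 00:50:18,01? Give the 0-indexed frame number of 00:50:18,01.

90451

Complete 10-minute blocks: 5, each 17982 frames → 89910.
Remaining 0 whole minutes in the current block: 0 frames.
Within the current minute: 18 × 30 + 1 = 541. Total = 89910 + 0 + 541 = 90451.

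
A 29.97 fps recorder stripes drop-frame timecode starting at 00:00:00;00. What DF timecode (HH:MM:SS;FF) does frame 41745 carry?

Ten DF minutes hold 17982 frames, so frame 41745 lies in block 2 (frames 35964–53945) with 5781 frames into that block.
The block's first minute is 1800 frames and the rest 1798 each; 5781 frames reaches minute 3, so 2 × 18 + 3 × 2 = 42 labels have been skipped so far.
Adding those back, label number 41745 + 42 = 41787 at 30 labels/s is 1392 s + 27 f = 0 h 23 min 12 s frame 27, i.e. 00:23:12;27.

00:23:12;27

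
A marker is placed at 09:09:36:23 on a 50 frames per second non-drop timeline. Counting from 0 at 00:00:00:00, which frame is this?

Total seconds to the label: (9 × 3600 + 9 × 60 + 36) = 32976.
Frame index = 32976 × 50 + 23 = 1648823.

1648823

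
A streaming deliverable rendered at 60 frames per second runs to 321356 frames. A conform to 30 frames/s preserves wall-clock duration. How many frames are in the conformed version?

160678 frames

Target frames = source frames × (target rate / source rate) = 321356 × (30)/(60) = 321356 × 1/2 = 160678.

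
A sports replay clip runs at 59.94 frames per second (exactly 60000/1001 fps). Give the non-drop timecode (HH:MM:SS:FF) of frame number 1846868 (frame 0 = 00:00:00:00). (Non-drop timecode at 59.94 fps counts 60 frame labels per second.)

1846868 ÷ 60 = 30781 full seconds, remainder 8 frames.
30781 s = 8 h 33 min 1 s.
Timecode: 08:33:01:08.

08:33:01:08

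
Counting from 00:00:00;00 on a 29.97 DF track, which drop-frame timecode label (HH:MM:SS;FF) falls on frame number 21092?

Each 10-minute DF block holds 10 × 60 × 30 − 9 × 2 = 17982 frames. 21092 ÷ 17982 → 1 full block, remainder 3110.
Within the partial block the first minute is 1800 frames and each further minute 1798, so 1 further minute boundary passed. Total skipped labels = 18 × 1 + 2 × 1 = 20.
Non-drop label index = 21092 + 20 = 21112; at 30 labels/s that is 00:11:43:22, i.e. DF 00:11:43;22.

00:11:43;22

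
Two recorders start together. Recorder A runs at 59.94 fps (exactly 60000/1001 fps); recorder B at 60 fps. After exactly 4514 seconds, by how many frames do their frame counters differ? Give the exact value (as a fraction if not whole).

A emits 60000/1001 × 4514 = 270840000/1001 frames; B emits 60 × 4514 = 270840.
Difference = 270840/1001 frames (≈ 270.5694); B is ahead of A.

270840/1001 frames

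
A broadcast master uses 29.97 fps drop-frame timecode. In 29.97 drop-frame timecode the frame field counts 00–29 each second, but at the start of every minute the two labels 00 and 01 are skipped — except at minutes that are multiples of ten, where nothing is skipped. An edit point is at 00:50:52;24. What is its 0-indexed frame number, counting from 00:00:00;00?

Complete 10-minute blocks: 5, each 17982 frames → 89910.
Remaining 0 whole minutes in the current block: 0 frames.
Within the current minute: 52 × 30 + 24 = 1584. Total = 89910 + 0 + 1584 = 91494.

91494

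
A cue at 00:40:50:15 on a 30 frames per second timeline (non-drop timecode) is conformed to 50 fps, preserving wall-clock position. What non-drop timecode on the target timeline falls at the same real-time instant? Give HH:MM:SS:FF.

Source frame index: (0×3600 + 40×60 + 50) × 30 + 15 = 73515.
Real time: 73515 / (30) = 4901/2 s.
Target frame: (4901/2) × (50) = 122525.
At 50 labels/s: frame 122525 → 00:40:50:25.

00:40:50:25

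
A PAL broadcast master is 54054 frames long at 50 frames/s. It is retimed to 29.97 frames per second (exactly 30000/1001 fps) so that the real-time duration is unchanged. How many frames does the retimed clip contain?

Target frames = source frames × (target rate / source rate) = 54054 × (30000/1001)/(50) = 54054 × 600/1001 = 32400.

32400 frames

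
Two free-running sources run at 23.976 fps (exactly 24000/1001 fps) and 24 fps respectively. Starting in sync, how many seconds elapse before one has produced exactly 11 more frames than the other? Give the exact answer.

11011/24 seconds

The gap grows by |24 − 24000/1001| = 24/1001 frames per second.
Time for a 11-frame gap: 11 ÷ (24/1001) = 11011/24 s.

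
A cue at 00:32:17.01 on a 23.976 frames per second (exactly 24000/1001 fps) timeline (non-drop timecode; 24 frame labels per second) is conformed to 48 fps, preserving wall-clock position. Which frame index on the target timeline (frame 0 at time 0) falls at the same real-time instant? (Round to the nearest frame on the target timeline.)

frame 93071

Source frame index: (0×3600 + 32×60 + 17) × 24 + 1 = 46489.
Real time: 46489 / (24000/1001) = 46535489/24000 s.
Target frame: (46535489/24000) × (48) = 46535489/500 ≈ 93070.978 → 93071.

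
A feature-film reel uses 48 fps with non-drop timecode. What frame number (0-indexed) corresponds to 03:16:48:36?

566820

Total seconds to the label: (3 × 3600 + 16 × 60 + 48) = 11808.
Frame index = 11808 × 48 + 36 = 566820.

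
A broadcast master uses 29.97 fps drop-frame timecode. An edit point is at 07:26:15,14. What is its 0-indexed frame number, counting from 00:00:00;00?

Complete 10-minute blocks: 44, each 17982 frames → 791208.
Remaining 6 whole minutes in the current block: 1800 + 5 × 1798 = 10790 frames.
Within the current minute: 15 × 30 + 14 − 2 = 462 (labels ;00/;01 skipped at this minute). Total = 791208 + 10790 + 462 = 802460.

802460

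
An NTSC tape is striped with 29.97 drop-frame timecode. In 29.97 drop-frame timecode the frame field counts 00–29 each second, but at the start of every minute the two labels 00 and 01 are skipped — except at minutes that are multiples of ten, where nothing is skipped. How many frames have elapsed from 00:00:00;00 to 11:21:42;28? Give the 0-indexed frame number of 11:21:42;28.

As if non-drop at 30 labels/s: (11 × 3600 + 21 × 60 + 42) × 30 + 28 = 1227088.
Minute boundaries passed: 681; those not divisible by 10: 681 − 68 = 613; dropped labels = 2 × 613 = 1226.
Actual frame index = 1227088 − 1226 = 1225862.

1225862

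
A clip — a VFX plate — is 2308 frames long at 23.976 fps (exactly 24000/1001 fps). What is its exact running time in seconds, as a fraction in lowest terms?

577577/6000 seconds

Running time = 2308 ÷ (24000/1001) = 2308 × 1001/24000 = 577577/6000 s.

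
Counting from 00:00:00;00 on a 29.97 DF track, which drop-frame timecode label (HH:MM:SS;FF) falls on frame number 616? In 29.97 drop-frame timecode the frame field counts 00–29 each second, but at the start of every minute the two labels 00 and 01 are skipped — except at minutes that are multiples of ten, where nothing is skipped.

Each 10-minute DF block holds 10 × 60 × 30 − 9 × 2 = 17982 frames. 616 ÷ 17982 → 0 full blocks, remainder 616.
Within the partial block the first minute is 1800 frames and each further minute 1798, so 0 further minute boundaries passed. Total skipped labels = 18 × 0 + 2 × 0 = 0.
Non-drop label index = 616 + 0 = 616; at 30 labels/s that is 00:00:20:16, i.e. DF 00:00:20;16.

00:00:20;16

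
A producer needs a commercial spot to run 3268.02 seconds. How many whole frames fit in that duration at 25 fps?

81700 frames

Frames = 3268.02 × 25 = 163401/2 ≈ 81700.5000.
Complete frames: 81700.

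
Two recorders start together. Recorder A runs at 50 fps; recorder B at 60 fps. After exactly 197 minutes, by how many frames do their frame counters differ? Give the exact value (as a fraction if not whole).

197 min = 11820 s.
A emits 50 × 11820 = 591000 frames; B emits 60 × 11820 = 709200.
Difference = 118200 frames; B is ahead of A.

118200 frames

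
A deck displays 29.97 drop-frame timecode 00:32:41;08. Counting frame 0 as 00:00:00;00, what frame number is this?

As if non-drop at 30 labels/s: (0 × 3600 + 32 × 60 + 41) × 30 + 8 = 58838.
Minute boundaries passed: 32; those not divisible by 10: 32 − 3 = 29; dropped labels = 2 × 29 = 58.
Actual frame index = 58838 − 58 = 58780.

58780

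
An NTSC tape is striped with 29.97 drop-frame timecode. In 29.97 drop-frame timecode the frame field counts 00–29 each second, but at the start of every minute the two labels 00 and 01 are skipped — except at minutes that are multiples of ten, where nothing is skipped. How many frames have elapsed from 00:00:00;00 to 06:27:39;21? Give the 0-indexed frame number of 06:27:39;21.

697093

Complete 10-minute blocks: 38, each 17982 frames → 683316.
Remaining 7 whole minutes in the current block: 1800 + 6 × 1798 = 12588 frames.
Within the current minute: 39 × 30 + 21 − 2 = 1189 (labels ;00/;01 skipped at this minute). Total = 683316 + 12588 + 1189 = 697093.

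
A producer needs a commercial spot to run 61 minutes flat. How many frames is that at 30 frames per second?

61 min = 3660 s.
Frames = 3660 × 30 = 109800.

109800 frames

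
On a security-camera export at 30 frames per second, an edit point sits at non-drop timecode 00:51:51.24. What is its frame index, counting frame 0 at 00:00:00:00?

frame 93354

Total seconds to the label: (0 × 3600 + 51 × 60 + 51) = 3111.
Frame index = 3111 × 30 + 24 = 93354.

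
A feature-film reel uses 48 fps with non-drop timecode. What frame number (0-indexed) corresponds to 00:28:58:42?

Total seconds to the label: (0 × 3600 + 28 × 60 + 58) = 1738.
Frame index = 1738 × 48 + 42 = 83466.

frame 83466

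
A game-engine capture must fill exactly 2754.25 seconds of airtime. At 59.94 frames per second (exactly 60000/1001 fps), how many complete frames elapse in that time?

165089 frames

Frames = 2754.25 × 60000/1001 = 165255000/1001 ≈ 165089.9101.
Complete frames: 165089.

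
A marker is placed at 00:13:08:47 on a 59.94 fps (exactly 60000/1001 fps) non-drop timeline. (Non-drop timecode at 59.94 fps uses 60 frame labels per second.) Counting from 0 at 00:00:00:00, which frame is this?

Total seconds to the label: (0 × 3600 + 13 × 60 + 8) = 788.
Frame index = 788 × 60 + 47 = 47327.

frame 47327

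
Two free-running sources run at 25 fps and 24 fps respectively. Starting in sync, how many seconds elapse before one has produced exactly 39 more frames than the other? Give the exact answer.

The gap grows by |24 − 25| = 1 frame per second.
Time for a 39-frame gap: 39 ÷ (1) = 39 s.

39 seconds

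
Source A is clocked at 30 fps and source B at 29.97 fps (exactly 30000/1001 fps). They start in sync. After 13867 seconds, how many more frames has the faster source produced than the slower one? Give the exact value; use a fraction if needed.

59430/143 frames

A emits 30 × 13867 = 416010 frames; B emits 30000/1001 × 13867 = 59430000/143.
Difference = 59430/143 frames (≈ 415.5944); B is behind A.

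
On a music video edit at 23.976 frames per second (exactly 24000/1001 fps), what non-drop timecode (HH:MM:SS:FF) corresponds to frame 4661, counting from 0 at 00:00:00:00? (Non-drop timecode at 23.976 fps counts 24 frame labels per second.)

00:03:14:05

4661 ÷ 24 = 194 full seconds, remainder 5 frames.
194 s = 0 h 3 min 14 s.
Timecode: 00:03:14:05.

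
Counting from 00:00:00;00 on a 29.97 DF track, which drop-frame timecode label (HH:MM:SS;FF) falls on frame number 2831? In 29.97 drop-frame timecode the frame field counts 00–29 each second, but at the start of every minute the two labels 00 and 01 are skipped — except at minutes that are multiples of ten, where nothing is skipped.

Each 10-minute DF block holds 10 × 60 × 30 − 9 × 2 = 17982 frames. 2831 ÷ 17982 → 0 full blocks, remainder 2831.
Within the partial block the first minute is 1800 frames and each further minute 1798, so 1 further minute boundary passed. Total skipped labels = 18 × 0 + 2 × 1 = 2.
Non-drop label index = 2831 + 2 = 2833; at 30 labels/s that is 00:01:34:13, i.e. DF 00:01:34;13.

00:01:34;13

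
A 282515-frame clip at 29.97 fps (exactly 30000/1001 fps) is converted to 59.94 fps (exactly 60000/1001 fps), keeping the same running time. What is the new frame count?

Frames at target rate = 282515 × (60000/1001) / (30000/1001) = 565030.

565030 frames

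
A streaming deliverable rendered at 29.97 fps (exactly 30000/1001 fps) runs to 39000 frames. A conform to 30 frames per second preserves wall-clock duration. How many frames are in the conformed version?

Target frames = source frames × (target rate / source rate) = 39000 × (30)/(30000/1001) = 39000 × 1001/1000 = 39039.

39039 frames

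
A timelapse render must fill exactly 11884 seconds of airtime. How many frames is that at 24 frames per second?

Frames = 11884 × 24 = 285216.

285216 frames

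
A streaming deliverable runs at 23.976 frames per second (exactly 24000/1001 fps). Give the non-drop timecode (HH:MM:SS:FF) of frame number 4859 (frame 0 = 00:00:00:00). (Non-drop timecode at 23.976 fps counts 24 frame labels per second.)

4859 ÷ 24 = 202 full seconds, remainder 11 frames.
202 s = 0 h 3 min 22 s.
Timecode: 00:03:22:11.

00:03:22:11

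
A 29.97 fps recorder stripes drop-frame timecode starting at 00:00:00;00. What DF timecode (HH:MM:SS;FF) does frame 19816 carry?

00:11:01;06

Ten DF minutes hold 17982 frames, so frame 19816 lies in block 1 (frames 17982–35963) with 1834 frames into that block.
The block's first minute is 1800 frames and the rest 1798 each; 1834 frames reaches minute 1, so 1 × 18 + 1 × 2 = 20 labels have been skipped so far.
Adding those back, label number 19816 + 20 = 19836 at 30 labels/s is 661 s + 6 f = 0 h 11 min 1 s frame 6, i.e. 00:11:01;06.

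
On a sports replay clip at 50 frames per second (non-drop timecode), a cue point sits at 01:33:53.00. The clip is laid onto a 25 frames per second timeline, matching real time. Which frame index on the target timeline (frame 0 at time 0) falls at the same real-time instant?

frame 140825

Source frame index: (1×3600 + 33×60 + 53) × 50 + 0 = 281650.
Real time: 281650 / (50) = 5633 s.
Target frame: (5633) × (25) = 140825.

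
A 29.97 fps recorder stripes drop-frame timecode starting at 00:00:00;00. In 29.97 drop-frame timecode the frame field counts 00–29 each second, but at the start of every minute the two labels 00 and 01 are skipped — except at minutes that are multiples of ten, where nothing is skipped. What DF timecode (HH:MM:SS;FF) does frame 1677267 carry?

Each 10-minute DF block holds 10 × 60 × 30 − 9 × 2 = 17982 frames. 1677267 ÷ 17982 → 93 full blocks, remainder 4941.
Within the partial block the first minute is 1800 frames and each further minute 1798, so 2 further minute boundaries passed. Total skipped labels = 18 × 93 + 2 × 2 = 1678.
Non-drop label index = 1677267 + 1678 = 1678945; at 30 labels/s that is 15:32:44:25, i.e. DF 15:32:44;25.

15:32:44;25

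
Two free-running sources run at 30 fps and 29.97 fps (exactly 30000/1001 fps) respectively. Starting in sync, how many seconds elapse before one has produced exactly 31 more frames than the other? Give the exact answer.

31031/30 seconds

The gap grows by |30000/1001 − 30| = 30/1001 frames per second.
Time for a 31-frame gap: 31 ÷ (30/1001) = 31031/30 s.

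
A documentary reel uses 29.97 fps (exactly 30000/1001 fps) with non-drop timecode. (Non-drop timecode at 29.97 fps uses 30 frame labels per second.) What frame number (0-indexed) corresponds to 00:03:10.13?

Total seconds to the label: (0 × 3600 + 3 × 60 + 10) = 190.
Frame index = 190 × 30 + 13 = 5713.

frame 5713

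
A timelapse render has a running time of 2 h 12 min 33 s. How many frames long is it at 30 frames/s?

2 h 12 min 33 s = 7953 s.
Frames = 7953 × 30 = 238590.

238590 frames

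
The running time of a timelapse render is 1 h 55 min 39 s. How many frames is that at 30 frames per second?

208170 frames

1 h 55 min 39 s = 6939 s.
Frames = 6939 × 30 = 208170.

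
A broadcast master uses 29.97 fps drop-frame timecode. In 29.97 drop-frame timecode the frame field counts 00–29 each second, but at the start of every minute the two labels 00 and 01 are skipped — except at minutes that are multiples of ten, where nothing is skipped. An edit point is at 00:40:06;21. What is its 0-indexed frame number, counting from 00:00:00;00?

Complete 10-minute blocks: 4, each 17982 frames → 71928.
Remaining 0 whole minutes in the current block: 0 frames.
Within the current minute: 6 × 30 + 21 = 201. Total = 71928 + 0 + 201 = 72129.

72129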